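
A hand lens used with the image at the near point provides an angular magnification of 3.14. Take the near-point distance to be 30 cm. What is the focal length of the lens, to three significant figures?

14.0 cm

For the image at the near point, M = 1 + D/f.
f = D/(M - 1) = 30/(3.14 - 1) = 14.019 cm.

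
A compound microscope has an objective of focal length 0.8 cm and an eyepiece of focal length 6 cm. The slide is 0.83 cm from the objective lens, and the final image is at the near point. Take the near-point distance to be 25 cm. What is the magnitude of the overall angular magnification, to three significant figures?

Objective: 1/d_i = 1/f_obj - 1/d_o = 1/0.8 - 1/0.83 = 0.04518 cm^-1, so d_i = 22.133 cm.
m_obj = -d_i/d_o = -22.133/0.83 = -26.667.
Eyepiece angular magnification (image at near point): M_eye = 1 + D/f_e = 1 + 25/6 = 5.167.
Overall M = m_obj x M_eye = (-26.667)(5.167) = -137.78.
|M| = 137.78.

138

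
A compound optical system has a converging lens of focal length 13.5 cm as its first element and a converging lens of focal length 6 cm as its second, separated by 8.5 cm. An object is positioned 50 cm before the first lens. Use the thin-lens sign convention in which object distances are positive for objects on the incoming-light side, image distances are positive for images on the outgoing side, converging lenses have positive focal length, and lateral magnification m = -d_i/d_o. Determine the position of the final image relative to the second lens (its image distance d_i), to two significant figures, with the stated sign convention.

3.7 cm

Applying the thin-lens equation to the first lens, 1/13.5 = 1/50 + 1/d_i1, which gives d_i1 = 18.493 cm.
This image would form 18.493 cm past lens 1, i.e. 9.993 cm beyond lens 2, so it is a virtual object for lens 2: d_o2 = 8.5 - 18.493 = -9.993 cm.
Applying the thin-lens equation again with f_2 = 6 cm and d_o2 = -9.993 cm gives d_i2 = 3.749 cm.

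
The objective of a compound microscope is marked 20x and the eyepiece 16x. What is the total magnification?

The overall magnification of a compound microscope is the product of the objective and eyepiece magnifications:
M = M_obj x M_eye = 20 x 16 = 320.

320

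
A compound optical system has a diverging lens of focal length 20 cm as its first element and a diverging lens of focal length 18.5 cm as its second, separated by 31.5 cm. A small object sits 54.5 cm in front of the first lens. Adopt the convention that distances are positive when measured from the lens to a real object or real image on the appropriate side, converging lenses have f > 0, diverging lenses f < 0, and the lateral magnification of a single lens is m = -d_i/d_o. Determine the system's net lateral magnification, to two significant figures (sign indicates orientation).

0.077

Lens 1: 1/d_i1 = 1/f_1 - 1/d_o1 = 1/(-20) - 1/54.5 = -0.06835 cm^-1, so d_i1 = -14.631 cm.
m_1 = -(-14.631)/54.5 = 0.2685.
The intermediate image is virtual, 14.631 cm to the left of lens 1, so d_o2 = L - d_i1 = 31.5 - (-14.631) = 46.131 cm.
Lens 2: 1/d_i2 = 1/f_2 - 1/d_o2 = 1/(-18.5) - 1/(46.131) = -0.07573 cm^-1, so d_i2 = -13.205 cm.
m_2 = -(-13.205)/(46.131) = 0.2862.
Overall magnification: m = m_1 m_2 = 0.0768.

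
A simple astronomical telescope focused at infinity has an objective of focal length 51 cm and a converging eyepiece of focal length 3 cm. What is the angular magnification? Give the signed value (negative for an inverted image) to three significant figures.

-17.0

M = -f_obj/f_eye = -51/(3) = -17.000.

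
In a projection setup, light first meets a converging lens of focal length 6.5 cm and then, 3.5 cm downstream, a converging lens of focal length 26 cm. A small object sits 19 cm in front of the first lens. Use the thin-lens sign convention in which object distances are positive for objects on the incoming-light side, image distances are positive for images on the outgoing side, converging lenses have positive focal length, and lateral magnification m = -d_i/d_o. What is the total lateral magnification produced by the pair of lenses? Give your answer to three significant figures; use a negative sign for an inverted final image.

-0.418

Applying the thin-lens equation to the first lens, 1/6.5 = 1/19 + 1/d_i1, which gives d_i1 = 9.880 cm.
Its lateral magnification is m_1 = -d_i1/d_o1 = -(9.880)/19 = -0.5200.
Since 9.880 cm > 3.5 cm, the first image lies past the second lens and serves as a virtual object: d_o2 = L - d_i1 = -6.380 cm.
Applying the thin-lens equation again with f_2 = 26 cm and d_o2 = -6.380 cm gives d_i2 = 5.123 cm.
m_2 = -(5.123)/(-6.380) = 0.8030.
The system's lateral magnification is m_1 m_2 = (-0.5200)(0.8030) = -0.4175.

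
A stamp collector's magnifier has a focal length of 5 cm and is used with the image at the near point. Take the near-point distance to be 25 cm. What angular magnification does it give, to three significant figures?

M = 1 + D/f = 1 + 25/5 = 6.000.

6.00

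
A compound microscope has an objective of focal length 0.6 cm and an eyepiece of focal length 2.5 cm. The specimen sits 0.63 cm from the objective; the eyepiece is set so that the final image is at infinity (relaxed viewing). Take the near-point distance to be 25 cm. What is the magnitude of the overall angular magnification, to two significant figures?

Objective: 1/d_i = 1/f_obj - 1/d_o = 1/0.6 - 1/0.63 = 0.07937 cm^-1, so d_i = 12.600 cm.
m_obj = -d_i/d_o = -12.600/0.63 = -20.000.
Eyepiece angular magnification (image at infinity): M_eye = D/f_e = 25/2.5 = 10.000.
Overall M = m_obj x M_eye = (-20.000)(10.000) = -200.00.
|M| = 200.00.

200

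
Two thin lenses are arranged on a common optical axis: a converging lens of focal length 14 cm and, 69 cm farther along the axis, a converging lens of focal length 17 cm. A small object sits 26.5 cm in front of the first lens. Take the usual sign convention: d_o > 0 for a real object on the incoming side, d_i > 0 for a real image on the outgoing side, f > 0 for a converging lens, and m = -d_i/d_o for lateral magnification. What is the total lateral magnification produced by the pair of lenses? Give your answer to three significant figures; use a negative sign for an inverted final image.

First lens: d_i1 = 1/(1/14 - 1/26.5) = 29.680 cm.
m_1 = -(29.680)/26.5 = -1.1200.
The intermediate image is 29.680 cm to the right of lens 1, so d_o2 = L - d_i1 = 69 - 29.680 = 39.320 cm.
Second lens: d_i2 = 1/(1/17 - 1/(39.320)) = 29.948 cm.
m_2 = -(29.948)/(39.320) = -0.7616.
The system's lateral magnification is m_1 m_2 = (-1.1200)(-0.7616) = 0.8530.

0.853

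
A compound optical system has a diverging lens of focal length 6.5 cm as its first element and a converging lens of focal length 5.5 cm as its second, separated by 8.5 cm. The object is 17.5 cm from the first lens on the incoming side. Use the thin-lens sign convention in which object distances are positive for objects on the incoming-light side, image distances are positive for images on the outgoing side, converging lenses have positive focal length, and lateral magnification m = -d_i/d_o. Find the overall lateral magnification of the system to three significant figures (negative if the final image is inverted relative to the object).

Applying the thin-lens equation to the first lens, 1/(-6.5) = 1/17.5 + 1/d_i1, which gives d_i1 = -4.740 cm.
Its lateral magnification is m_1 = -d_i1/d_o1 = -(-4.740)/17.5 = 0.2708.
The intermediate image is virtual, 4.740 cm to the left of lens 1, so d_o2 = L - d_i1 = 8.5 - (-4.740) = 13.240 cm.
Applying the thin-lens equation again with f_2 = 5.5 cm and d_o2 = 13.240 cm gives d_i2 = 9.408 cm.
m_2 = -(9.408)/(13.240) = -0.7106.
Total m = m_1 x m_2 = (0.2708)(-0.7106) = -0.1925.

-0.192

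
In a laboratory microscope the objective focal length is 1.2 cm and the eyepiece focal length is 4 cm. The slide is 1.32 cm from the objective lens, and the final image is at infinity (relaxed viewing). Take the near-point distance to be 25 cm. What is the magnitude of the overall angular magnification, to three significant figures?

Objective: 1/d_i = 1/f_obj - 1/d_o = 1/1.2 - 1/1.32 = 0.07576 cm^-1, so d_i = 13.200 cm.
m_obj = -d_i/d_o = -13.200/1.32 = -10.000.
Eyepiece angular magnification (image at infinity): M_eye = D/f_e = 25/4 = 6.250.
Overall M = m_obj x M_eye = (-10.000)(6.250) = -62.50.
|M| = 62.50.

62.5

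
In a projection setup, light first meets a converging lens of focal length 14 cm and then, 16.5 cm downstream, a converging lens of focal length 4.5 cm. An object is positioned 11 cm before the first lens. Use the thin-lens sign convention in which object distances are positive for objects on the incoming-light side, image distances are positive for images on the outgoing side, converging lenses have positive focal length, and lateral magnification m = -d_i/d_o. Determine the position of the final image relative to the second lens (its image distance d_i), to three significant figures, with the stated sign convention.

Lens 1: 1/d_i1 = 1/f_1 - 1/d_o1 = 1/14 - 1/11 = -0.01948 cm^-1, so d_i1 = -51.333 cm.
The intermediate image is virtual, 51.333 cm to the left of lens 1, so d_o2 = L - d_i1 = 16.5 - (-51.333) = 67.833 cm.
Lens 2: 1/d_i2 = 1/f_2 - 1/d_o2 = 1/4.5 - 1/(67.833) = 0.20748 cm^-1, so d_i2 = 4.820 cm.

4.82 cm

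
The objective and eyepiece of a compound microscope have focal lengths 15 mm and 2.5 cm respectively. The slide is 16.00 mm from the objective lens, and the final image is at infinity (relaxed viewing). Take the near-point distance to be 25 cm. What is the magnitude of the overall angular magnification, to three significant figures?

150

Convert to cm: f_obj = 15 mm = 1.5 cm; d_o = 16.00 mm = 1.60 cm.
Objective: 1/d_i = 1/f_obj - 1/d_o = 1/1.5 - 1/1.60 = 0.04167 cm^-1, so d_i = 24.000 cm.
m_obj = -d_i/d_o = -24.000/1.60 = -15.000.
Eyepiece angular magnification (image at infinity): M_eye = D/f_e = 25/2.5 = 10.000.
Overall M = m_obj x M_eye = (-15.000)(10.000) = -150.00.
|M| = 150.00.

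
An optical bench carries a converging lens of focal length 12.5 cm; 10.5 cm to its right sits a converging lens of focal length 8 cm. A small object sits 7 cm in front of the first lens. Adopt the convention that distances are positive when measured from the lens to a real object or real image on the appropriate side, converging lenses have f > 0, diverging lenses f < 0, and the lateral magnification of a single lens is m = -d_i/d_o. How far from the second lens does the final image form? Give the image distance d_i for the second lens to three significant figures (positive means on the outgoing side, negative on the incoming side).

Applying the thin-lens equation to the first lens, 1/12.5 = 1/7 + 1/d_i1, which gives d_i1 = -15.909 cm.
With d_i1 < 0 the first image is virtual and lies on the object side; the object distance for lens 2 is d_o2 = 10.5 - (-15.909) = 26.409 cm.
Applying the thin-lens equation again with f_2 = 8 cm and d_o2 = 26.409 cm gives d_i2 = 11.477 cm.

11.5 cm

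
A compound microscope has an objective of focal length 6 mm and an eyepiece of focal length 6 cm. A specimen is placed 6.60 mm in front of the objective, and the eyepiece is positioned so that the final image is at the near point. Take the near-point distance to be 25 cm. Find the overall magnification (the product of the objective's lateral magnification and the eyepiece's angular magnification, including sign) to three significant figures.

-51.7

Convert to cm: f_obj = 6 mm = 0.6 cm; d_o = 6.60 mm = 0.66 cm.
Objective: 1/d_i = 1/f_obj - 1/d_o = 1/0.6 - 1/0.66 = 0.15152 cm^-1, so d_i = 6.600 cm.
m_obj = -d_i/d_o = -6.600/0.66 = -10.000.
Eyepiece angular magnification (image at near point): M_eye = 1 + D/f_e = 1 + 25/6 = 5.167.
Overall M = m_obj x M_eye = (-10.000)(5.167) = -51.67.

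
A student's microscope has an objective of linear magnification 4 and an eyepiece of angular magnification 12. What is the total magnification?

48

The overall magnification of a compound microscope is the product of the objective and eyepiece magnifications:
M = M_obj x M_eye = 4 x 12 = 48.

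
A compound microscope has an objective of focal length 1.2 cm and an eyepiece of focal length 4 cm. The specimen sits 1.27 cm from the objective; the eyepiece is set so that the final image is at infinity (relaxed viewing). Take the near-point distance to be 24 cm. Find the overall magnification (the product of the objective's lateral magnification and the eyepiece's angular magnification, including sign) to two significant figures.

-100

Objective: 1/d_i = 1/f_obj - 1/d_o = 1/1.2 - 1/1.27 = 0.04593 cm^-1, so d_i = 21.771 cm.
m_obj = -d_i/d_o = -21.771/1.27 = -17.143.
Eyepiece angular magnification (image at infinity): M_eye = D/f_e = 24/4 = 6.000.
Overall M = m_obj x M_eye = (-17.143)(6.000) = -102.86.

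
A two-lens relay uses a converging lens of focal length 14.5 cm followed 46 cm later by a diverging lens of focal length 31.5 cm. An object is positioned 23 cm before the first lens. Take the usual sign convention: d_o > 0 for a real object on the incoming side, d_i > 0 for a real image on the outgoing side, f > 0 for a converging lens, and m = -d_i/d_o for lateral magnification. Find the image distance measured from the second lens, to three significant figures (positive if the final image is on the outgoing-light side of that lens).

-5.57 cm

First lens: d_i1 = 1/(1/14.5 - 1/23) = 39.235 cm.
Object distance for lens 2: d_o2 = 46 - 39.235 = 6.765 cm.
Second lens: d_i2 = 1/(1/(-31.5) - 1/(6.765)) = -5.569 cm.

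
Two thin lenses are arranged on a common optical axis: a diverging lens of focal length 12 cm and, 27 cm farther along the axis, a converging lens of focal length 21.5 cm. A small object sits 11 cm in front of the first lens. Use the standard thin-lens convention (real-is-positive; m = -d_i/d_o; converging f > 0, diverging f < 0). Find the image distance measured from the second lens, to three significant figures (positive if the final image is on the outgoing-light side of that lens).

Lens 1: 1/d_i1 = 1/f_1 - 1/d_o1 = 1/(-12) - 1/11 = -0.17424 cm^-1, so d_i1 = -5.739 cm.
The intermediate image is virtual, 5.739 cm to the left of lens 1, so d_o2 = L - d_i1 = 27 - (-5.739) = 32.739 cm.
Lens 2: 1/d_i2 = 1/f_2 - 1/d_o2 = 1/21.5 - 1/(32.739) = 0.01597 cm^-1, so d_i2 = 62.629 cm.

62.6 cm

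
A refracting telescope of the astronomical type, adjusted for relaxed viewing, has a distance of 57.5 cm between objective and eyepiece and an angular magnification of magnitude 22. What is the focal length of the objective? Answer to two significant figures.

55 cm

In normal adjustment the tube length equals f_obj + f_eye and |M| = f_obj/f_eye.
So f_obj = 22 f_eye and 22 f_eye + f_eye = 57.5 cm, giving f_eye = 57.5/23 = 2.500 cm and f_obj = 55.000 cm.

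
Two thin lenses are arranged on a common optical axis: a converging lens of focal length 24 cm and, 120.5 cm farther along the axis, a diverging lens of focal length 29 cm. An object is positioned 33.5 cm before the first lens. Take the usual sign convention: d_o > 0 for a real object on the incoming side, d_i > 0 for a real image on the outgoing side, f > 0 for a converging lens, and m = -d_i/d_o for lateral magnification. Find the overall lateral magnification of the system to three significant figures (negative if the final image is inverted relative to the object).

First lens: d_i1 = 1/(1/24 - 1/33.5) = 84.632 cm.
m_1 = -(84.632)/33.5 = -2.5263.
That image sits 35.868 cm in front of the second lens, so d_o2 = 35.868 cm.
Second lens: d_i2 = 1/(1/(-29) - 1/(35.868)) = -16.035 cm.
m_2 = -(-16.035)/(35.868) = 0.4471.
Total m = m_1 x m_2 = (-2.5263)(0.4471) = -1.1294.

-1.13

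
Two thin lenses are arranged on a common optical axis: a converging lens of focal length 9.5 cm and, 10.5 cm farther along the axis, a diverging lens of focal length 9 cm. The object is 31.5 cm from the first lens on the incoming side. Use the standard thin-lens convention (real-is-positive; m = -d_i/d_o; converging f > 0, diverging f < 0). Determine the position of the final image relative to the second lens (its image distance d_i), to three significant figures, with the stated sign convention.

4.73 cm

Lens 1: 1/d_i1 = 1/f_1 - 1/d_o1 = 1/9.5 - 1/31.5 = 0.07352 cm^-1, so d_i1 = 13.602 cm.
This image would form 13.602 cm past lens 1, i.e. 3.102 cm beyond lens 2, so it is a virtual object for lens 2: d_o2 = 10.5 - 13.602 = -3.102 cm.
Lens 2: 1/d_i2 = 1/f_2 - 1/d_o2 = 1/(-9) - 1/(-3.102) = 0.21123 cm^-1, so d_i2 = 4.734 cm.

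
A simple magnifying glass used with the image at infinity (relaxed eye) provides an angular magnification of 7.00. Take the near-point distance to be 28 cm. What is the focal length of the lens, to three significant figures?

For the image at infinity, M = D/f.
f = D/M = 28/7.0 = 4.000 cm.

4.00 cm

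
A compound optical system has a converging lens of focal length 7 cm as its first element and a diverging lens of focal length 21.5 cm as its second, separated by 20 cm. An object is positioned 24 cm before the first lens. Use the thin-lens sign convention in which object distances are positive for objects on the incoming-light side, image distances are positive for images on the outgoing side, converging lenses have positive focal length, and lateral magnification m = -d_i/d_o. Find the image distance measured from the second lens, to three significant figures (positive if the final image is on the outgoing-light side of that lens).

First lens: d_i1 = 1/(1/7 - 1/24) = 9.882 cm.
Object distance for lens 2: d_o2 = 20 - 9.882 = 10.118 cm.
Second lens: d_i2 = 1/(1/(-21.5) - 1/(10.118)) = -6.880 cm.

-6.88 cm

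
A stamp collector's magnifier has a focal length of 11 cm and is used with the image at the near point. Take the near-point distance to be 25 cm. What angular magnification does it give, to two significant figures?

3.3

M = 1 + D/f = 1 + 25/11 = 3.273.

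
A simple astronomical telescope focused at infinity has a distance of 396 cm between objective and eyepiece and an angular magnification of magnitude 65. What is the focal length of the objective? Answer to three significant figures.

390 cm

In normal adjustment the tube length equals f_obj + f_eye and |M| = f_obj/f_eye.
So f_obj = 65 f_eye and 65 f_eye + f_eye = 396 cm, giving f_eye = 396/66 = 6.000 cm and f_obj = 390.000 cm.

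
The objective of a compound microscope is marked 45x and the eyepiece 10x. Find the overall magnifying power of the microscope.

450

The overall magnification of a compound microscope is the product of the objective and eyepiece magnifications:
M = M_obj x M_eye = 45 x 10 = 450.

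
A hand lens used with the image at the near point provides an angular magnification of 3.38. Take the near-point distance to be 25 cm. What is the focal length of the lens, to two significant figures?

11 cm

For the image at the near point, M = 1 + D/f.
f = D/(M - 1) = 25/(3.38 - 1) = 10.504 cm.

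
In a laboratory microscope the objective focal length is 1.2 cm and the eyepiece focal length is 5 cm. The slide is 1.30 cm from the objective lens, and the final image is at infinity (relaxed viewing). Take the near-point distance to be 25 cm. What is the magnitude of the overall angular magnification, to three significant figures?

60.0

Objective: 1/d_i = 1/f_obj - 1/d_o = 1/1.2 - 1/1.30 = 0.06410 cm^-1, so d_i = 15.600 cm.
m_obj = -d_i/d_o = -15.600/1.30 = -12.000.
Eyepiece angular magnification (image at infinity): M_eye = D/f_e = 25/5 = 5.000.
Overall M = m_obj x M_eye = (-12.000)(5.000) = -60.00.
|M| = 60.00.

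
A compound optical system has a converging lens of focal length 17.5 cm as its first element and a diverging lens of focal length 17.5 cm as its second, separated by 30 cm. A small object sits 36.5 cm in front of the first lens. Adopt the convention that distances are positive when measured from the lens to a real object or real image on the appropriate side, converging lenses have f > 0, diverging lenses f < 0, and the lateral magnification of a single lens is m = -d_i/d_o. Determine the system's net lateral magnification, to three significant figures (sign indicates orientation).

-1.16

Lens 1: 1/d_i1 = 1/f_1 - 1/d_o1 = 1/17.5 - 1/36.5 = 0.02975 cm^-1, so d_i1 = 33.618 cm.
m_1 = -(33.618)/36.5 = -0.9211.
Since 33.618 cm > 30 cm, the first image lies past the second lens and serves as a virtual object: d_o2 = L - d_i1 = -3.618 cm.
Lens 2: 1/d_i2 = 1/f_2 - 1/d_o2 = 1/(-17.5) - 1/(-3.618) = 0.21922 cm^-1, so d_i2 = 4.562 cm.
m_2 = -(4.562)/(-3.618) = 1.2607.
Total m = m_1 x m_2 = (-0.9211)(1.2607) = -1.1611.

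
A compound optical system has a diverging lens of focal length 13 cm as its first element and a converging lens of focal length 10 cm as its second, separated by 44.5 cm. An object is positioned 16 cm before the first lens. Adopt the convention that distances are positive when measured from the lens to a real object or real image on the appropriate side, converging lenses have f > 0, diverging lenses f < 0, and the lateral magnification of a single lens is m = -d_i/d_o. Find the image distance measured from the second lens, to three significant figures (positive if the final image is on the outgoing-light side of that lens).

12.4 cm

Applying the thin-lens equation to the first lens, 1/(-13) = 1/16 + 1/d_i1, which gives d_i1 = -7.172 cm.
The intermediate image is virtual, 7.172 cm to the left of lens 1, so d_o2 = L - d_i1 = 44.5 - (-7.172) = 51.672 cm.
Applying the thin-lens equation again with f_2 = 10 cm and d_o2 = 51.672 cm gives d_i2 = 12.400 cm.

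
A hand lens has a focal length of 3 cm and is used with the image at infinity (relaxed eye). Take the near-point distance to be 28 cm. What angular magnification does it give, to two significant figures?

M = D/f = 28/3 = 9.333.

9.3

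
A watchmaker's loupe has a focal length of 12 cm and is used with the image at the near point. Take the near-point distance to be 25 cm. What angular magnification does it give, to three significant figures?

3.08

M = 1 + D/f = 1 + 25/12 = 3.083.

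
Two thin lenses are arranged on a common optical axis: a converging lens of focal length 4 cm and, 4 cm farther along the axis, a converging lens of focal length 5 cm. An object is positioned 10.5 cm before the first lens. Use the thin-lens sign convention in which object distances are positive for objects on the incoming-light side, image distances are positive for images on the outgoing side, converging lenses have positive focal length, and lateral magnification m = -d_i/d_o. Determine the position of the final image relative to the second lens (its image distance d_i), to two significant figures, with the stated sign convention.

Applying the thin-lens equation to the first lens, 1/4 = 1/10.5 + 1/d_i1, which gives d_i1 = 6.462 cm.
This image would form 6.462 cm past lens 1, i.e. 2.462 cm beyond lens 2, so it is a virtual object for lens 2: d_o2 = 4 - 6.462 = -2.462 cm.
Applying the thin-lens equation again with f_2 = 5 cm and d_o2 = -2.462 cm gives d_i2 = 1.649 cm.

1.6 cm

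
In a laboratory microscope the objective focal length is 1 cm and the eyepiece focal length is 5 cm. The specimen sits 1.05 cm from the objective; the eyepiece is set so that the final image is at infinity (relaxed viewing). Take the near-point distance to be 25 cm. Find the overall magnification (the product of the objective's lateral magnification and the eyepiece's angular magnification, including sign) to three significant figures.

-100

Objective: 1/d_i = 1/f_obj - 1/d_o = 1/1 - 1/1.05 = 0.04762 cm^-1, so d_i = 21.000 cm.
m_obj = -d_i/d_o = -21.000/1.05 = -20.000.
Eyepiece angular magnification (image at infinity): M_eye = D/f_e = 25/5 = 5.000.
Overall M = m_obj x M_eye = (-20.000)(5.000) = -100.00.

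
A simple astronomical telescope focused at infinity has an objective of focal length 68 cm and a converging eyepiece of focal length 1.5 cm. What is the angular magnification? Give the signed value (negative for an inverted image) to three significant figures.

-45.3

M = -f_obj/f_eye = -68/(1.5) = -45.333.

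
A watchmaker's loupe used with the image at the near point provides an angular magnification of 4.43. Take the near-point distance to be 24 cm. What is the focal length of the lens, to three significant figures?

7.00 cm

For the image at the near point, M = 1 + D/f.
f = D/(M - 1) = 24/(4.43 - 1) = 6.997 cm.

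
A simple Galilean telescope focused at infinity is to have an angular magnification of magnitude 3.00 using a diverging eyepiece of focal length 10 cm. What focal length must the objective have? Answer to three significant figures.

|M| = f_obj/|f_eye|, so f_obj = |M| x |f_eye| = 3.0 x 10 = 30.000 cm.

30.0 cm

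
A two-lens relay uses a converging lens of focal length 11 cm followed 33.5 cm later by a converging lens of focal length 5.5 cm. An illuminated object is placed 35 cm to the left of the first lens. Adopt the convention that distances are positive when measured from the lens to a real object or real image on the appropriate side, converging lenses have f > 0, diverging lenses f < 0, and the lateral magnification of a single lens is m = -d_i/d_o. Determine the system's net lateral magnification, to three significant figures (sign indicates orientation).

First lens: d_i1 = 1/(1/11 - 1/35) = 16.042 cm.
m_1 = -(16.042)/35 = -0.4583.
The intermediate image is 16.042 cm to the right of lens 1, so d_o2 = L - d_i1 = 33.5 - 16.042 = 17.458 cm.
Second lens: d_i2 = 1/(1/5.5 - 1/(17.458)) = 8.030 cm.
m_2 = -(8.030)/(17.458) = -0.4599.
Total m = m_1 x m_2 = (-0.4583)(-0.4599) = 0.2108.

0.211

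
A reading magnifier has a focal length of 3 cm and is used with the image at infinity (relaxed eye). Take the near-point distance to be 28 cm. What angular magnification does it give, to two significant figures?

M = D/f = 28/3 = 9.333.

9.3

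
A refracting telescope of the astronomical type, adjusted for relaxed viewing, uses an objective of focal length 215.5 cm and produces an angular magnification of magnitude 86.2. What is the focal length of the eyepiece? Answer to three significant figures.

2.50 cm

|M| = f_obj/f_eye, so f_eye = f_obj/|M| = 215.5/86.2 = 2.500 cm.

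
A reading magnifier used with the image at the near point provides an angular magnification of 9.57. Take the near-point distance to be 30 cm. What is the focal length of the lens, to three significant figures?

3.50 cm

For the image at the near point, M = 1 + D/f.
f = D/(M - 1) = 30/(9.57 - 1) = 3.501 cm.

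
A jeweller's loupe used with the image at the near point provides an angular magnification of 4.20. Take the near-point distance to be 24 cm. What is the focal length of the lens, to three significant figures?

For the image at the near point, M = 1 + D/f.
f = D/(M - 1) = 24/(4.2 - 1) = 7.500 cm.

7.50 cm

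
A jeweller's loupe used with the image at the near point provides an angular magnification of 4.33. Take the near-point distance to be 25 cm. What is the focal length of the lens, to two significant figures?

7.5 cm

For the image at the near point, M = 1 + D/f.
f = D/(M - 1) = 25/(4.33 - 1) = 7.508 cm.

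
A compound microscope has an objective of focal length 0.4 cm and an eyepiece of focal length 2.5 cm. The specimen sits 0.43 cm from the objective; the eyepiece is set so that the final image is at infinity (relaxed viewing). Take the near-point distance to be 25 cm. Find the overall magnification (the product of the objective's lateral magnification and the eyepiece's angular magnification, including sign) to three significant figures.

Objective: 1/d_i = 1/f_obj - 1/d_o = 1/0.4 - 1/0.43 = 0.17442 cm^-1, so d_i = 5.733 cm.
m_obj = -d_i/d_o = -5.733/0.43 = -13.333.
Eyepiece angular magnification (image at infinity): M_eye = D/f_e = 25/2.5 = 10.000.
Overall M = m_obj x M_eye = (-13.333)(10.000) = -133.33.

-133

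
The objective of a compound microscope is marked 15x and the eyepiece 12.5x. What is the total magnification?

187.5

The overall magnification of a compound microscope is the product of the objective and eyepiece magnifications:
M = M_obj x M_eye = 15 x 12.5 = 187.5.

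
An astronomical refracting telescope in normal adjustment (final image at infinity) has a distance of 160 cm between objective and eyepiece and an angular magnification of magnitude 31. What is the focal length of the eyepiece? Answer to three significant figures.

5.00 cm

In normal adjustment the tube length equals f_obj + f_eye and |M| = f_obj/f_eye.
So f_obj = 31 f_eye and 31 f_eye + f_eye = 160 cm, giving f_eye = 160/32 = 5.000 cm and f_obj = 155.000 cm.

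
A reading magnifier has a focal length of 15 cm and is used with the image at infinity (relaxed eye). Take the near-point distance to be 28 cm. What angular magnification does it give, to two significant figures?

1.9

M = D/f = 28/15 = 1.867.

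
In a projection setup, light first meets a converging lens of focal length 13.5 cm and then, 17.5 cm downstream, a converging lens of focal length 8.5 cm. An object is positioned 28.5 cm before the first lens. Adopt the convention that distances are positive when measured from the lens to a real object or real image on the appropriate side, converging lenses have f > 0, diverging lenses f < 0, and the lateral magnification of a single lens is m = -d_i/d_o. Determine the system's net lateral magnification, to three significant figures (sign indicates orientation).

-0.459

Lens 1: 1/d_i1 = 1/f_1 - 1/d_o1 = 1/13.5 - 1/28.5 = 0.03899 cm^-1, so d_i1 = 25.650 cm.
m_1 = -(25.650)/28.5 = -0.9000.
This image would form 25.650 cm past lens 1, i.e. 8.150 cm beyond lens 2, so it is a virtual object for lens 2: d_o2 = 17.5 - 25.650 = -8.150 cm.
Lens 2: 1/d_i2 = 1/f_2 - 1/d_o2 = 1/8.5 - 1/(-8.150) = 0.24035 cm^-1, so d_i2 = 4.161 cm.
m_2 = -(4.161)/(-8.150) = 0.5105.
The system's lateral magnification is m_1 m_2 = (-0.9000)(0.5105) = -0.4595.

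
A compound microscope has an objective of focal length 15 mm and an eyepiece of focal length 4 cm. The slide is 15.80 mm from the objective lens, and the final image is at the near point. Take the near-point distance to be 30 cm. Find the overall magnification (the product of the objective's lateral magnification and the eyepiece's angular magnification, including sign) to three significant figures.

Convert to cm: f_obj = 15 mm = 1.5 cm; d_o = 15.80 mm = 1.58 cm.
Objective: 1/d_i = 1/f_obj - 1/d_o = 1/1.5 - 1/1.58 = 0.03376 cm^-1, so d_i = 29.625 cm.
m_obj = -d_i/d_o = -29.625/1.58 = -18.750.
Eyepiece angular magnification (image at near point): M_eye = 1 + D/f_e = 1 + 30/4 = 8.500.
Overall M = m_obj x M_eye = (-18.750)(8.500) = -159.37.

-159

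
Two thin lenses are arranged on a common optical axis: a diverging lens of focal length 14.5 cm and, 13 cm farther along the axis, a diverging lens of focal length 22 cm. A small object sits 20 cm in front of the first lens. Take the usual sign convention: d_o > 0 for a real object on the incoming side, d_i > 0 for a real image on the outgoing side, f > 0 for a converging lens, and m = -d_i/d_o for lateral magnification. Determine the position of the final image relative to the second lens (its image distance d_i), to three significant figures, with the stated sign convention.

Applying the thin-lens equation to the first lens, 1/(-14.5) = 1/20 + 1/d_i1, which gives d_i1 = -8.406 cm.
The intermediate image is virtual, 8.406 cm to the left of lens 1, so d_o2 = L - d_i1 = 13 - (-8.406) = 21.406 cm.
Applying the thin-lens equation again with f_2 = -22 cm and d_o2 = 21.406 cm gives d_i2 = -10.849 cm.

-10.8 cm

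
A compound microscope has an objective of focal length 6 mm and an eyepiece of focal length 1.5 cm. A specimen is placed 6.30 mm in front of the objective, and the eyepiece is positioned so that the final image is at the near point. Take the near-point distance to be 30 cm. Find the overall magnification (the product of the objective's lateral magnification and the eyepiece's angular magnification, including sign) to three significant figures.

-420

Convert to cm: f_obj = 6 mm = 0.6 cm; d_o = 6.30 mm = 0.63 cm.
Objective: 1/d_i = 1/f_obj - 1/d_o = 1/0.6 - 1/0.63 = 0.07937 cm^-1, so d_i = 12.600 cm.
m_obj = -d_i/d_o = -12.600/0.63 = -20.000.
Eyepiece angular magnification (image at near point): M_eye = 1 + D/f_e = 1 + 30/1.5 = 21.000.
Overall M = m_obj x M_eye = (-20.000)(21.000) = -420.00.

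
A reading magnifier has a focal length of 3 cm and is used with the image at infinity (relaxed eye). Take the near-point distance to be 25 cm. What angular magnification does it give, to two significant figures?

8.3

M = D/f = 25/3 = 8.333.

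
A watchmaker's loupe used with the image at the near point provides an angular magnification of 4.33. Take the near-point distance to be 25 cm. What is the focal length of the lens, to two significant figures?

For the image at the near point, M = 1 + D/f.
f = D/(M - 1) = 25/(4.33 - 1) = 7.508 cm.

7.5 cm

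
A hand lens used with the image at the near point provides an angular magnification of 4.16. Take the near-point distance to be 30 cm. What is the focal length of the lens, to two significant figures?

For the image at the near point, M = 1 + D/f.
f = D/(M - 1) = 30/(4.16 - 1) = 9.494 cm.

9.5 cm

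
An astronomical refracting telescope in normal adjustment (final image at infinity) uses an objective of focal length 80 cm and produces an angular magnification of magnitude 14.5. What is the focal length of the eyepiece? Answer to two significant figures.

5.5 cm

|M| = f_obj/f_eye, so f_eye = f_obj/|M| = 80/14.5 = 5.517 cm.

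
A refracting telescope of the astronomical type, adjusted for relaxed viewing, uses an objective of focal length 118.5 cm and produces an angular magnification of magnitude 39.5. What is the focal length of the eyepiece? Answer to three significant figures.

3.00 cm

|M| = f_obj/f_eye, so f_eye = f_obj/|M| = 118.5/39.5 = 3.000 cm.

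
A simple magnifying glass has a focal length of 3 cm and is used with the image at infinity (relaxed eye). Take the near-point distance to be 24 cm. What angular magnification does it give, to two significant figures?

M = D/f = 24/3 = 8.000.

8.0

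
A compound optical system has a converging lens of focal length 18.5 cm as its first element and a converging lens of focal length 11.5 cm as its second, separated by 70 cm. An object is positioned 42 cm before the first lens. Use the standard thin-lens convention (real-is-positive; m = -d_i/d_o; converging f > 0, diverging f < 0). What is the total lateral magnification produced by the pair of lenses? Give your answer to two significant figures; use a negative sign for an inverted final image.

0.36

Lens 1: 1/d_i1 = 1/f_1 - 1/d_o1 = 1/18.5 - 1/42 = 0.03024 cm^-1, so d_i1 = 33.064 cm.
m_1 = -(33.064)/42 = -0.7872.
That image sits 36.936 cm in front of the second lens, so d_o2 = 36.936 cm.
Lens 2: 1/d_i2 = 1/f_2 - 1/d_o2 = 1/11.5 - 1/(36.936) = 0.05988 cm^-1, so d_i2 = 16.699 cm.
m_2 = -(16.699)/(36.936) = -0.4521.
Total m = m_1 x m_2 = (-0.7872)(-0.4521) = 0.3559.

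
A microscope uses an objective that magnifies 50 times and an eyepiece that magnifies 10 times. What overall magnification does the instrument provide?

The overall magnification of a compound microscope is the product of the objective and eyepiece magnifications:
M = M_obj x M_eye = 50 x 10 = 500.

500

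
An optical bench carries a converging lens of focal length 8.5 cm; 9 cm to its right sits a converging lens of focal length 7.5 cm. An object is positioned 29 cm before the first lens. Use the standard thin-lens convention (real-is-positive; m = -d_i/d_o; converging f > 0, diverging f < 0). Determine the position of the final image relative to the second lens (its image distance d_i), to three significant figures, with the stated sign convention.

Applying the thin-lens equation to the first lens, 1/8.5 = 1/29 + 1/d_i1, which gives d_i1 = 12.024 cm.
This image would form 12.024 cm past lens 1, i.e. 3.024 cm beyond lens 2, so it is a virtual object for lens 2: d_o2 = 9 - 12.024 = -3.024 cm.
Applying the thin-lens equation again with f_2 = 7.5 cm and d_o2 = -3.024 cm gives d_i2 = 2.155 cm.

2.16 cm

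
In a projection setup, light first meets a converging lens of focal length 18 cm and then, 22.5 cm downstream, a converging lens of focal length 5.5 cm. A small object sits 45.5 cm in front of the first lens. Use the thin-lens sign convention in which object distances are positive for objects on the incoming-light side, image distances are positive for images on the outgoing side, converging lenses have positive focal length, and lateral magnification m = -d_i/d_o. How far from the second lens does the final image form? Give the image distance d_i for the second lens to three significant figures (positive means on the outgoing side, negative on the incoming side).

3.13 cm

Lens 1: 1/d_i1 = 1/f_1 - 1/d_o1 = 1/18 - 1/45.5 = 0.03358 cm^-1, so d_i1 = 29.782 cm.
This image would form 29.782 cm past lens 1, i.e. 7.282 cm beyond lens 2, so it is a virtual object for lens 2: d_o2 = 22.5 - 29.782 = -7.282 cm.
Lens 2: 1/d_i2 = 1/f_2 - 1/d_o2 = 1/5.5 - 1/(-7.282) = 0.31915 cm^-1, so d_i2 = 3.133 cm.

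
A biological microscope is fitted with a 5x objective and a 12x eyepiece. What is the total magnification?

60

The overall magnification of a compound microscope is the product of the objective and eyepiece magnifications:
M = M_obj x M_eye = 5 x 12 = 60.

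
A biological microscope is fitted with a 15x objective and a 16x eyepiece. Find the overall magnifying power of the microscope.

240

The overall magnification of a compound microscope is the product of the objective and eyepiece magnifications:
M = M_obj x M_eye = 15 x 16 = 240.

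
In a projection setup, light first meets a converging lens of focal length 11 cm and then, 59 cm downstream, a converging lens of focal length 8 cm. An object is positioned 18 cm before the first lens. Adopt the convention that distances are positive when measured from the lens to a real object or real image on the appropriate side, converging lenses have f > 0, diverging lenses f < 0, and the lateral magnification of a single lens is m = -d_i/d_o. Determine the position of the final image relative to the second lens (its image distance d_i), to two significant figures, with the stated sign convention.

Applying the thin-lens equation to the first lens, 1/11 = 1/18 + 1/d_i1, which gives d_i1 = 28.286 cm.
That image sits 30.714 cm in front of the second lens, so d_o2 = 30.714 cm.
Applying the thin-lens equation again with f_2 = 8 cm and d_o2 = 30.714 cm gives d_i2 = 10.818 cm.

11 cm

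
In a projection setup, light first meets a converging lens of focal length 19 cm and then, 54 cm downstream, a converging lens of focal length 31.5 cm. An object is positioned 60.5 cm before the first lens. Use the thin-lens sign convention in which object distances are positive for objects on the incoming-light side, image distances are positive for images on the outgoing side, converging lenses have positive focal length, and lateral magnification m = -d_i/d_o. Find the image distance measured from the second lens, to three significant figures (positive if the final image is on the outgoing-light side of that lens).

Applying the thin-lens equation to the first lens, 1/19 = 1/60.5 + 1/d_i1, which gives d_i1 = 27.699 cm.
The intermediate image is 27.699 cm to the right of lens 1, so d_o2 = L - d_i1 = 54 - 27.699 = 26.301 cm.
Applying the thin-lens equation again with f_2 = 31.5 cm and d_o2 = 26.301 cm gives d_i2 = -159.362 cm.

-159 cm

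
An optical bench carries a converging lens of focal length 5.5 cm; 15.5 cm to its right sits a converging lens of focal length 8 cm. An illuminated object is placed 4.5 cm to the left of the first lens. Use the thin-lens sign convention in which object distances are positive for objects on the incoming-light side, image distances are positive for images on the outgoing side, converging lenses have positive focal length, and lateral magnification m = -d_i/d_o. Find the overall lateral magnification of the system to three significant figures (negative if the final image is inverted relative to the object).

-1.36

Lens 1: 1/d_i1 = 1/f_1 - 1/d_o1 = 1/5.5 - 1/4.5 = -0.04040 cm^-1, so d_i1 = -24.750 cm.
m_1 = -(-24.750)/4.5 = 5.5000.
With d_i1 < 0 the first image is virtual and lies on the object side; the object distance for lens 2 is d_o2 = 15.5 - (-24.750) = 40.250 cm.
Lens 2: 1/d_i2 = 1/f_2 - 1/d_o2 = 1/8 - 1/(40.250) = 0.10016 cm^-1, so d_i2 = 9.984 cm.
m_2 = -(9.984)/(40.250) = -0.2481.
Total m = m_1 x m_2 = (5.5000)(-0.2481) = -1.3643.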